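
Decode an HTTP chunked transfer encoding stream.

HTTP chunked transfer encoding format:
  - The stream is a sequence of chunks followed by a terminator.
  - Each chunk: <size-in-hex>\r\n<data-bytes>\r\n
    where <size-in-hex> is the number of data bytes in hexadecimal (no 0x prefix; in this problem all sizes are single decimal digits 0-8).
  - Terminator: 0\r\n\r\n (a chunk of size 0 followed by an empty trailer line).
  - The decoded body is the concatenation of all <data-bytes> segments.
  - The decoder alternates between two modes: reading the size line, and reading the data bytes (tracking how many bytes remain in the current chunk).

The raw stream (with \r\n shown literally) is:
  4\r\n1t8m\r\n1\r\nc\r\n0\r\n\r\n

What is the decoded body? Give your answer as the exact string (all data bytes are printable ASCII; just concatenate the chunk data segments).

Answer: 1t8mc

Derivation:
Chunk 1: stream[0..1]='4' size=0x4=4, data at stream[3..7]='1t8m' -> body[0..4], body so far='1t8m'
Chunk 2: stream[9..10]='1' size=0x1=1, data at stream[12..13]='c' -> body[4..5], body so far='1t8mc'
Chunk 3: stream[15..16]='0' size=0 (terminator). Final body='1t8mc' (5 bytes)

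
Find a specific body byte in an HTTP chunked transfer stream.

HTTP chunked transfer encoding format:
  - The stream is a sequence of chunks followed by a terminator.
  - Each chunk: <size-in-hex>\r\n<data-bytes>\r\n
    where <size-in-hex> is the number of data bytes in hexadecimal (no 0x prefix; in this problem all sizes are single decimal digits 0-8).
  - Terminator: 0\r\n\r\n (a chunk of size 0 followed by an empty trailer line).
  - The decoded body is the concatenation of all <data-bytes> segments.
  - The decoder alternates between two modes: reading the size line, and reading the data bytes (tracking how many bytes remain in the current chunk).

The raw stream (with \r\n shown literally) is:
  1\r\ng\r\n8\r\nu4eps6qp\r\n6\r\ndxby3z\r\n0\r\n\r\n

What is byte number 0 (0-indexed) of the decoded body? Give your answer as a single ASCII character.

Chunk 1: stream[0..1]='1' size=0x1=1, data at stream[3..4]='g' -> body[0..1], body so far='g'
Chunk 2: stream[6..7]='8' size=0x8=8, data at stream[9..17]='u4eps6qp' -> body[1..9], body so far='gu4eps6qp'
Chunk 3: stream[19..20]='6' size=0x6=6, data at stream[22..28]='dxby3z' -> body[9..15], body so far='gu4eps6qpdxby3z'
Chunk 4: stream[30..31]='0' size=0 (terminator). Final body='gu4eps6qpdxby3z' (15 bytes)
Body byte 0 = 'g'

Answer: g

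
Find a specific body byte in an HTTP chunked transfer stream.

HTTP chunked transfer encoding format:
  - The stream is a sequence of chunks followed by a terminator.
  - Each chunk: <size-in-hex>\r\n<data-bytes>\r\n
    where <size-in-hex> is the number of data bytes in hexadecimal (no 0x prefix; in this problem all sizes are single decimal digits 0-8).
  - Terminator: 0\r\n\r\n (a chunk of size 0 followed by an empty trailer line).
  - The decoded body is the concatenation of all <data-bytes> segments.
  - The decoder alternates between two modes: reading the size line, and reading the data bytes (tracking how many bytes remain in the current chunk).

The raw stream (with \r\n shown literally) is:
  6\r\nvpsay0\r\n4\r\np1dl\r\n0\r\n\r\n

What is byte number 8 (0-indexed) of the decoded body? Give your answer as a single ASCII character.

Answer: d

Derivation:
Chunk 1: stream[0..1]='6' size=0x6=6, data at stream[3..9]='vpsay0' -> body[0..6], body so far='vpsay0'
Chunk 2: stream[11..12]='4' size=0x4=4, data at stream[14..18]='p1dl' -> body[6..10], body so far='vpsay0p1dl'
Chunk 3: stream[20..21]='0' size=0 (terminator). Final body='vpsay0p1dl' (10 bytes)
Body byte 8 = 'd'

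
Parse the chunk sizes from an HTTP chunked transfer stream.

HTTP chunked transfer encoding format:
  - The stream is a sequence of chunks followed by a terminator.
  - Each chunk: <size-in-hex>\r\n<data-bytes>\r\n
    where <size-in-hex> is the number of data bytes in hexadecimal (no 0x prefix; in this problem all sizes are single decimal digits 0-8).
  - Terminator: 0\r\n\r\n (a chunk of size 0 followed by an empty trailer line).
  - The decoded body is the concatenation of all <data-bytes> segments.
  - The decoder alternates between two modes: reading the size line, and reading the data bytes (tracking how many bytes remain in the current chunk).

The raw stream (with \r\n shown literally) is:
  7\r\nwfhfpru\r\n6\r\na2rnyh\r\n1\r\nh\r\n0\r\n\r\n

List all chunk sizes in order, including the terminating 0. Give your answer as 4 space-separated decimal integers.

Answer: 7 6 1 0

Derivation:
Chunk 1: stream[0..1]='7' size=0x7=7, data at stream[3..10]='wfhfpru' -> body[0..7], body so far='wfhfpru'
Chunk 2: stream[12..13]='6' size=0x6=6, data at stream[15..21]='a2rnyh' -> body[7..13], body so far='wfhfprua2rnyh'
Chunk 3: stream[23..24]='1' size=0x1=1, data at stream[26..27]='h' -> body[13..14], body so far='wfhfprua2rnyhh'
Chunk 4: stream[29..30]='0' size=0 (terminator). Final body='wfhfprua2rnyhh' (14 bytes)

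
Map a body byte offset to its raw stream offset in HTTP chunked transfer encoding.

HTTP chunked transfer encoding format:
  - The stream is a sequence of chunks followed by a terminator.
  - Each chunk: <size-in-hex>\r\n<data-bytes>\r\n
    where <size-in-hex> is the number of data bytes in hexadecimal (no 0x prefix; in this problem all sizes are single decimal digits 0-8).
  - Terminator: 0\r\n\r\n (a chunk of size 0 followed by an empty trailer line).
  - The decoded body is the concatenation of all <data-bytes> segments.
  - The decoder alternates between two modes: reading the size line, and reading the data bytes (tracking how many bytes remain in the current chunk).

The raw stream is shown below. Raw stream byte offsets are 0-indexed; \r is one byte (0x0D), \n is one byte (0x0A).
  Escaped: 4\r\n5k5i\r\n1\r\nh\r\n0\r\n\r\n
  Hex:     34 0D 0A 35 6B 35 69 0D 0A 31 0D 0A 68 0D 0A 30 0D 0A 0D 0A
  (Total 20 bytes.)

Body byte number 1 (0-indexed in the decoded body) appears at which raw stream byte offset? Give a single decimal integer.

Chunk 1: stream[0..1]='4' size=0x4=4, data at stream[3..7]='5k5i' -> body[0..4], body so far='5k5i'
Chunk 2: stream[9..10]='1' size=0x1=1, data at stream[12..13]='h' -> body[4..5], body so far='5k5ih'
Chunk 3: stream[15..16]='0' size=0 (terminator). Final body='5k5ih' (5 bytes)
Body byte 1 at stream offset 4

Answer: 4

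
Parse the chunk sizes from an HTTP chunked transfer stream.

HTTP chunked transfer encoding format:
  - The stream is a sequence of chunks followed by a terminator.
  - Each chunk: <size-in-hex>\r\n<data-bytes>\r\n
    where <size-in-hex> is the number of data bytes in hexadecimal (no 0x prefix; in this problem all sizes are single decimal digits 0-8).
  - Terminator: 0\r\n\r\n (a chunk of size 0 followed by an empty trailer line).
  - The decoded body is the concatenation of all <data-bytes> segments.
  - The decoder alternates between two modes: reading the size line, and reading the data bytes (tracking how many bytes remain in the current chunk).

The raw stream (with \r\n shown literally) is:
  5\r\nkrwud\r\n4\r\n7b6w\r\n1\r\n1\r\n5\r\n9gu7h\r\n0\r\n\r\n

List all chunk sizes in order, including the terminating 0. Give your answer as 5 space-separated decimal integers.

Chunk 1: stream[0..1]='5' size=0x5=5, data at stream[3..8]='krwud' -> body[0..5], body so far='krwud'
Chunk 2: stream[10..11]='4' size=0x4=4, data at stream[13..17]='7b6w' -> body[5..9], body so far='krwud7b6w'
Chunk 3: stream[19..20]='1' size=0x1=1, data at stream[22..23]='1' -> body[9..10], body so far='krwud7b6w1'
Chunk 4: stream[25..26]='5' size=0x5=5, data at stream[28..33]='9gu7h' -> body[10..15], body so far='krwud7b6w19gu7h'
Chunk 5: stream[35..36]='0' size=0 (terminator). Final body='krwud7b6w19gu7h' (15 bytes)

Answer: 5 4 1 5 0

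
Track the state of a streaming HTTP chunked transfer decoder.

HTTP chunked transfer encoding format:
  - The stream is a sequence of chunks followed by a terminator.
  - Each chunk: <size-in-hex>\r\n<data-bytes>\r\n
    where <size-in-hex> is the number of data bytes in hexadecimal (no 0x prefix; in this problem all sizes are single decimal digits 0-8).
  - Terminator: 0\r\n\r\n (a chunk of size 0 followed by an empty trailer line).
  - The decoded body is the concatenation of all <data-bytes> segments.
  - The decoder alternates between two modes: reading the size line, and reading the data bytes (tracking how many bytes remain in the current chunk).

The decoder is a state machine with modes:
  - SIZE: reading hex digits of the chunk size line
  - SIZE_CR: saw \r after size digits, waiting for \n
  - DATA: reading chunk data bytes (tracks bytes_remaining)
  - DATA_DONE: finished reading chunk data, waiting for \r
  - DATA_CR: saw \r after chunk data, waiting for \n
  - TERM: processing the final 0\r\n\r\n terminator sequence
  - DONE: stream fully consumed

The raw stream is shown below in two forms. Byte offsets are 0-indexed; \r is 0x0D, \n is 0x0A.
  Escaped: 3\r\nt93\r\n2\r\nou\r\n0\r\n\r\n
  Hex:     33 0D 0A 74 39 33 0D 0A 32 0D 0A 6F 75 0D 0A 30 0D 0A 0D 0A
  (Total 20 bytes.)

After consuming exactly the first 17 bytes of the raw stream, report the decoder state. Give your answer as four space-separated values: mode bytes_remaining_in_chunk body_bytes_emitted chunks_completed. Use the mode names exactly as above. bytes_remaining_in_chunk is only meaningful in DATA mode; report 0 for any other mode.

Answer: SIZE_CR 0 5 2

Derivation:
Byte 0 = '3': mode=SIZE remaining=0 emitted=0 chunks_done=0
Byte 1 = 0x0D: mode=SIZE_CR remaining=0 emitted=0 chunks_done=0
Byte 2 = 0x0A: mode=DATA remaining=3 emitted=0 chunks_done=0
Byte 3 = 't': mode=DATA remaining=2 emitted=1 chunks_done=0
Byte 4 = '9': mode=DATA remaining=1 emitted=2 chunks_done=0
Byte 5 = '3': mode=DATA_DONE remaining=0 emitted=3 chunks_done=0
Byte 6 = 0x0D: mode=DATA_CR remaining=0 emitted=3 chunks_done=0
Byte 7 = 0x0A: mode=SIZE remaining=0 emitted=3 chunks_done=1
Byte 8 = '2': mode=SIZE remaining=0 emitted=3 chunks_done=1
Byte 9 = 0x0D: mode=SIZE_CR remaining=0 emitted=3 chunks_done=1
Byte 10 = 0x0A: mode=DATA remaining=2 emitted=3 chunks_done=1
Byte 11 = 'o': mode=DATA remaining=1 emitted=4 chunks_done=1
Byte 12 = 'u': mode=DATA_DONE remaining=0 emitted=5 chunks_done=1
Byte 13 = 0x0D: mode=DATA_CR remaining=0 emitted=5 chunks_done=1
Byte 14 = 0x0A: mode=SIZE remaining=0 emitted=5 chunks_done=2
Byte 15 = '0': mode=SIZE remaining=0 emitted=5 chunks_done=2
Byte 16 = 0x0D: mode=SIZE_CR remaining=0 emitted=5 chunks_done=2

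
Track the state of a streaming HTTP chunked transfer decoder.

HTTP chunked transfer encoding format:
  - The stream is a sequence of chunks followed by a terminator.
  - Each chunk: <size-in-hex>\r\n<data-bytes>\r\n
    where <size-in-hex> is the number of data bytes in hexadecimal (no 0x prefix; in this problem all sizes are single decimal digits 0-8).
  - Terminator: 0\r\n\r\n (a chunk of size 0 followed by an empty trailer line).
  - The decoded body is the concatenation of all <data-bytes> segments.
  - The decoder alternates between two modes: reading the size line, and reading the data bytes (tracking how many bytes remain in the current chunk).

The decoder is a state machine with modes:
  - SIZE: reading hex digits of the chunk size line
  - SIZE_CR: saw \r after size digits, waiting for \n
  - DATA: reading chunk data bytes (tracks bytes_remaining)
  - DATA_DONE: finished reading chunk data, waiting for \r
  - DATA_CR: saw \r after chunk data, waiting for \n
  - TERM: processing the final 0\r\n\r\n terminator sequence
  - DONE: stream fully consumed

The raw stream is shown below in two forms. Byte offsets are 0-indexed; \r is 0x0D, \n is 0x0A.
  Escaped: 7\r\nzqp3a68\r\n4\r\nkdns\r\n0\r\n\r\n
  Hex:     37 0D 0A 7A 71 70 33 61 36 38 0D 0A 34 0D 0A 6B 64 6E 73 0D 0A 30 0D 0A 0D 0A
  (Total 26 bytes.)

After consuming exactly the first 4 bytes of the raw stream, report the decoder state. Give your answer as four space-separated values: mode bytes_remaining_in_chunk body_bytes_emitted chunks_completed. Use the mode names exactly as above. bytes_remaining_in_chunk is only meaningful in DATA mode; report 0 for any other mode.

Byte 0 = '7': mode=SIZE remaining=0 emitted=0 chunks_done=0
Byte 1 = 0x0D: mode=SIZE_CR remaining=0 emitted=0 chunks_done=0
Byte 2 = 0x0A: mode=DATA remaining=7 emitted=0 chunks_done=0
Byte 3 = 'z': mode=DATA remaining=6 emitted=1 chunks_done=0

Answer: DATA 6 1 0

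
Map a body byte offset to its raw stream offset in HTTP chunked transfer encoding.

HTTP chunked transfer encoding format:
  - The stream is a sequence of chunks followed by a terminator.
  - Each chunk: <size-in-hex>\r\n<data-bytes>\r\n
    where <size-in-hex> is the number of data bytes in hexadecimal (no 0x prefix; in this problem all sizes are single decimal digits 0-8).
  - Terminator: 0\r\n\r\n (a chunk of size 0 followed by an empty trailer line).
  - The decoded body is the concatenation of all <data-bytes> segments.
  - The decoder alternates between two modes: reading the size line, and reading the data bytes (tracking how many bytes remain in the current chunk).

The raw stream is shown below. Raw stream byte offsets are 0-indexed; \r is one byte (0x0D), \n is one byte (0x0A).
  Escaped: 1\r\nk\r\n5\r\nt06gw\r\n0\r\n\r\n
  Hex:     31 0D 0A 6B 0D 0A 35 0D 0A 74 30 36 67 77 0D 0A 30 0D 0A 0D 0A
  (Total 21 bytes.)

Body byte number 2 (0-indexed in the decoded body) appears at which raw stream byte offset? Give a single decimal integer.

Answer: 10

Derivation:
Chunk 1: stream[0..1]='1' size=0x1=1, data at stream[3..4]='k' -> body[0..1], body so far='k'
Chunk 2: stream[6..7]='5' size=0x5=5, data at stream[9..14]='t06gw' -> body[1..6], body so far='kt06gw'
Chunk 3: stream[16..17]='0' size=0 (terminator). Final body='kt06gw' (6 bytes)
Body byte 2 at stream offset 10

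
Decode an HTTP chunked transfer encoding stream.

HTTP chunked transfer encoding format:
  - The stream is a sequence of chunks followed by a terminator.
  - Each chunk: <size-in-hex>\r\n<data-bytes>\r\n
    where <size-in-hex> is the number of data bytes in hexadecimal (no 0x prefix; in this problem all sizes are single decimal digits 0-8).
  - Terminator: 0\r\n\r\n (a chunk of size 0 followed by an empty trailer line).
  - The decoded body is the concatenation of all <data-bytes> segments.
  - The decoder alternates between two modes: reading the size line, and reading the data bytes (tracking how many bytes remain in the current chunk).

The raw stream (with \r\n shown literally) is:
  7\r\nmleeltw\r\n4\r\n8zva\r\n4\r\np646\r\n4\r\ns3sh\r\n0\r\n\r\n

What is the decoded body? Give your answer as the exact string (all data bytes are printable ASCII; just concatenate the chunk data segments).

Chunk 1: stream[0..1]='7' size=0x7=7, data at stream[3..10]='mleeltw' -> body[0..7], body so far='mleeltw'
Chunk 2: stream[12..13]='4' size=0x4=4, data at stream[15..19]='8zva' -> body[7..11], body so far='mleeltw8zva'
Chunk 3: stream[21..22]='4' size=0x4=4, data at stream[24..28]='p646' -> body[11..15], body so far='mleeltw8zvap646'
Chunk 4: stream[30..31]='4' size=0x4=4, data at stream[33..37]='s3sh' -> body[15..19], body so far='mleeltw8zvap646s3sh'
Chunk 5: stream[39..40]='0' size=0 (terminator). Final body='mleeltw8zvap646s3sh' (19 bytes)

Answer: mleeltw8zvap646s3sh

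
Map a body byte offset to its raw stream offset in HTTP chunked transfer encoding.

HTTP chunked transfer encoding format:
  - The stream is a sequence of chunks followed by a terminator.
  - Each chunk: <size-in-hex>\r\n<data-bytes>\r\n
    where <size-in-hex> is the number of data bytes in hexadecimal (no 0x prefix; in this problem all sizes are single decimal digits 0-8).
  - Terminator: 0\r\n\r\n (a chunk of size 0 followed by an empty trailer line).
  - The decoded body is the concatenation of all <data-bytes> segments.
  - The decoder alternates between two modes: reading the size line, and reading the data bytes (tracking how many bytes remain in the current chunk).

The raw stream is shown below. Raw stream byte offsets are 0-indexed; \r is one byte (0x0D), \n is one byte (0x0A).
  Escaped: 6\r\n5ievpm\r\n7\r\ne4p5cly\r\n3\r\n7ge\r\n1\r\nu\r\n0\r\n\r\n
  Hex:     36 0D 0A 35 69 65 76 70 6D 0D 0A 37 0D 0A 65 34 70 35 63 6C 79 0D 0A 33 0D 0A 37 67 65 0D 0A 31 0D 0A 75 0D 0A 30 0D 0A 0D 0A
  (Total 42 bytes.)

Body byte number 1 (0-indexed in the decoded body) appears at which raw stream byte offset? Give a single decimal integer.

Answer: 4

Derivation:
Chunk 1: stream[0..1]='6' size=0x6=6, data at stream[3..9]='5ievpm' -> body[0..6], body so far='5ievpm'
Chunk 2: stream[11..12]='7' size=0x7=7, data at stream[14..21]='e4p5cly' -> body[6..13], body so far='5ievpme4p5cly'
Chunk 3: stream[23..24]='3' size=0x3=3, data at stream[26..29]='7ge' -> body[13..16], body so far='5ievpme4p5cly7ge'
Chunk 4: stream[31..32]='1' size=0x1=1, data at stream[34..35]='u' -> body[16..17], body so far='5ievpme4p5cly7geu'
Chunk 5: stream[37..38]='0' size=0 (terminator). Final body='5ievpme4p5cly7geu' (17 bytes)
Body byte 1 at stream offset 4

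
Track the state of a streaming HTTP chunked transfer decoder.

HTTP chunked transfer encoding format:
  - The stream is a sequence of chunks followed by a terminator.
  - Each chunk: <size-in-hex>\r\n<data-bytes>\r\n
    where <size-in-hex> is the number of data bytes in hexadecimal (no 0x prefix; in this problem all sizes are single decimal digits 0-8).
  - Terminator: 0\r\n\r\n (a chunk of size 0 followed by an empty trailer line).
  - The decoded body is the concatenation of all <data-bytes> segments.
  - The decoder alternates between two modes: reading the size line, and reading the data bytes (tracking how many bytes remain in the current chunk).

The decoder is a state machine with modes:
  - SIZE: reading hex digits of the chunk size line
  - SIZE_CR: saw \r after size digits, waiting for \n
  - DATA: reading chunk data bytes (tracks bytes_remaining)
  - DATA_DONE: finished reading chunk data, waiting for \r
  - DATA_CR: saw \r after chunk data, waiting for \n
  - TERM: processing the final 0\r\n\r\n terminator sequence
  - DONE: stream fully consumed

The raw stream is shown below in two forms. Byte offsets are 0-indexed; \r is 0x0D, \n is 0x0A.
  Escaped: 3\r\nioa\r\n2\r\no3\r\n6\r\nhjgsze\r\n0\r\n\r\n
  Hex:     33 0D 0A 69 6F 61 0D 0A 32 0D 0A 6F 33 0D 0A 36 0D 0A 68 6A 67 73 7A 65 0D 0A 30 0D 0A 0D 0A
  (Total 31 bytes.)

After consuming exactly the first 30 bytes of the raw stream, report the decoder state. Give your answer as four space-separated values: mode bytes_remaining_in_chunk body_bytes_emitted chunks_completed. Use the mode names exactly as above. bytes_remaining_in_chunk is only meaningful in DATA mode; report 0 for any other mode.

Byte 0 = '3': mode=SIZE remaining=0 emitted=0 chunks_done=0
Byte 1 = 0x0D: mode=SIZE_CR remaining=0 emitted=0 chunks_done=0
Byte 2 = 0x0A: mode=DATA remaining=3 emitted=0 chunks_done=0
Byte 3 = 'i': mode=DATA remaining=2 emitted=1 chunks_done=0
Byte 4 = 'o': mode=DATA remaining=1 emitted=2 chunks_done=0
Byte 5 = 'a': mode=DATA_DONE remaining=0 emitted=3 chunks_done=0
Byte 6 = 0x0D: mode=DATA_CR remaining=0 emitted=3 chunks_done=0
Byte 7 = 0x0A: mode=SIZE remaining=0 emitted=3 chunks_done=1
Byte 8 = '2': mode=SIZE remaining=0 emitted=3 chunks_done=1
Byte 9 = 0x0D: mode=SIZE_CR remaining=0 emitted=3 chunks_done=1
Byte 10 = 0x0A: mode=DATA remaining=2 emitted=3 chunks_done=1
Byte 11 = 'o': mode=DATA remaining=1 emitted=4 chunks_done=1
Byte 12 = '3': mode=DATA_DONE remaining=0 emitted=5 chunks_done=1
Byte 13 = 0x0D: mode=DATA_CR remaining=0 emitted=5 chunks_done=1
Byte 14 = 0x0A: mode=SIZE remaining=0 emitted=5 chunks_done=2
Byte 15 = '6': mode=SIZE remaining=0 emitted=5 chunks_done=2
Byte 16 = 0x0D: mode=SIZE_CR remaining=0 emitted=5 chunks_done=2
Byte 17 = 0x0A: mode=DATA remaining=6 emitted=5 chunks_done=2
Byte 18 = 'h': mode=DATA remaining=5 emitted=6 chunks_done=2
Byte 19 = 'j': mode=DATA remaining=4 emitted=7 chunks_done=2
Byte 20 = 'g': mode=DATA remaining=3 emitted=8 chunks_done=2
Byte 21 = 's': mode=DATA remaining=2 emitted=9 chunks_done=2
Byte 22 = 'z': mode=DATA remaining=1 emitted=10 chunks_done=2
Byte 23 = 'e': mode=DATA_DONE remaining=0 emitted=11 chunks_done=2
Byte 24 = 0x0D: mode=DATA_CR remaining=0 emitted=11 chunks_done=2
Byte 25 = 0x0A: mode=SIZE remaining=0 emitted=11 chunks_done=3
Byte 26 = '0': mode=SIZE remaining=0 emitted=11 chunks_done=3
Byte 27 = 0x0D: mode=SIZE_CR remaining=0 emitted=11 chunks_done=3
Byte 28 = 0x0A: mode=TERM remaining=0 emitted=11 chunks_done=3
Byte 29 = 0x0D: mode=TERM remaining=0 emitted=11 chunks_done=3

Answer: TERM 0 11 3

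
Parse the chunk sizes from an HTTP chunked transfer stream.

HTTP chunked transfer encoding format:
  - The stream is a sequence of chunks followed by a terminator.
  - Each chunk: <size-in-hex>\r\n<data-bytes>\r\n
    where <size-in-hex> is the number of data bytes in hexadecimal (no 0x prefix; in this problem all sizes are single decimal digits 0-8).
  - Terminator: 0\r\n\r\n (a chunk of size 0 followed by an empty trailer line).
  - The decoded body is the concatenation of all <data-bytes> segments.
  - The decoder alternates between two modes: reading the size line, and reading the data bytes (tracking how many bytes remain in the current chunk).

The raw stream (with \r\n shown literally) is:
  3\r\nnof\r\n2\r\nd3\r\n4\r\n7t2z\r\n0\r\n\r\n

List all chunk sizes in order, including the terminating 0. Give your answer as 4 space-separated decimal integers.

Chunk 1: stream[0..1]='3' size=0x3=3, data at stream[3..6]='nof' -> body[0..3], body so far='nof'
Chunk 2: stream[8..9]='2' size=0x2=2, data at stream[11..13]='d3' -> body[3..5], body so far='nofd3'
Chunk 3: stream[15..16]='4' size=0x4=4, data at stream[18..22]='7t2z' -> body[5..9], body so far='nofd37t2z'
Chunk 4: stream[24..25]='0' size=0 (terminator). Final body='nofd37t2z' (9 bytes)

Answer: 3 2 4 0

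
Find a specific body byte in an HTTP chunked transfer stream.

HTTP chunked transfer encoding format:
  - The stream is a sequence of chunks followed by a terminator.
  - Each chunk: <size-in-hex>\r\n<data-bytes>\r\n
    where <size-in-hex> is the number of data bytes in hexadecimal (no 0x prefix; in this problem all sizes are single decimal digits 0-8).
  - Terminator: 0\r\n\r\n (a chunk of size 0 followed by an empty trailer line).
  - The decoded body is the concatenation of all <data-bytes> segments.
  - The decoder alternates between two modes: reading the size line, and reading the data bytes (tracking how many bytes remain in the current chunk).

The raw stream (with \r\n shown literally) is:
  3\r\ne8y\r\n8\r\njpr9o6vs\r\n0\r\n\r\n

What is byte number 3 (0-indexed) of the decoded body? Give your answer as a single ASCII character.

Answer: j

Derivation:
Chunk 1: stream[0..1]='3' size=0x3=3, data at stream[3..6]='e8y' -> body[0..3], body so far='e8y'
Chunk 2: stream[8..9]='8' size=0x8=8, data at stream[11..19]='jpr9o6vs' -> body[3..11], body so far='e8yjpr9o6vs'
Chunk 3: stream[21..22]='0' size=0 (terminator). Final body='e8yjpr9o6vs' (11 bytes)
Body byte 3 = 'j'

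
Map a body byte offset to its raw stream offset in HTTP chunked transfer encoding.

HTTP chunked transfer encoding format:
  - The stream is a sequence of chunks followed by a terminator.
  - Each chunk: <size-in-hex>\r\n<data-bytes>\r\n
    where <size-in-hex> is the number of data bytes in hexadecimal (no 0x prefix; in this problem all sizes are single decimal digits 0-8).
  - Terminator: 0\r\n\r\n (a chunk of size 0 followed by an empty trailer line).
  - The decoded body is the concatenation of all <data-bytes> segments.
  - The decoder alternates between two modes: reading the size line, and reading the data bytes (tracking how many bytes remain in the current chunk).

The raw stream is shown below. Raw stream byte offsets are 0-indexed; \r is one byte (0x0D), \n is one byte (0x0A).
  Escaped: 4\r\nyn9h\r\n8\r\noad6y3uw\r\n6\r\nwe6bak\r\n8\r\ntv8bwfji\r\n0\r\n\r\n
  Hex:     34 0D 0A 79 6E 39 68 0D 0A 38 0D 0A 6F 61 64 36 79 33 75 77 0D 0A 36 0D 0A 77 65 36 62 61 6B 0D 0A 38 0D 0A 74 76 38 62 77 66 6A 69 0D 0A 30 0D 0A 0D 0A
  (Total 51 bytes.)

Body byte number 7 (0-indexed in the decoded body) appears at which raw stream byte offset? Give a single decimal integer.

Chunk 1: stream[0..1]='4' size=0x4=4, data at stream[3..7]='yn9h' -> body[0..4], body so far='yn9h'
Chunk 2: stream[9..10]='8' size=0x8=8, data at stream[12..20]='oad6y3uw' -> body[4..12], body so far='yn9hoad6y3uw'
Chunk 3: stream[22..23]='6' size=0x6=6, data at stream[25..31]='we6bak' -> body[12..18], body so far='yn9hoad6y3uwwe6bak'
Chunk 4: stream[33..34]='8' size=0x8=8, data at stream[36..44]='tv8bwfji' -> body[18..26], body so far='yn9hoad6y3uwwe6baktv8bwfji'
Chunk 5: stream[46..47]='0' size=0 (terminator). Final body='yn9hoad6y3uwwe6baktv8bwfji' (26 bytes)
Body byte 7 at stream offset 15

Answer: 15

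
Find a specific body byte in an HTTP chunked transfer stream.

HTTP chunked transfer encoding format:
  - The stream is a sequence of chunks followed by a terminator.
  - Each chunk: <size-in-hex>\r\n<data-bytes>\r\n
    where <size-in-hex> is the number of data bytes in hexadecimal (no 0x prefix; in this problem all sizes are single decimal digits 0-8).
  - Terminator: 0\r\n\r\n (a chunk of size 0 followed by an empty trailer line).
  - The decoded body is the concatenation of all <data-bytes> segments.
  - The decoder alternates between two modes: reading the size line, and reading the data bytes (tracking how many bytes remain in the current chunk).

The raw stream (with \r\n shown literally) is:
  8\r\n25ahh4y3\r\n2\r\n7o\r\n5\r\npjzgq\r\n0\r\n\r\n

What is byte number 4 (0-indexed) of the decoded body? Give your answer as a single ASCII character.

Chunk 1: stream[0..1]='8' size=0x8=8, data at stream[3..11]='25ahh4y3' -> body[0..8], body so far='25ahh4y3'
Chunk 2: stream[13..14]='2' size=0x2=2, data at stream[16..18]='7o' -> body[8..10], body so far='25ahh4y37o'
Chunk 3: stream[20..21]='5' size=0x5=5, data at stream[23..28]='pjzgq' -> body[10..15], body so far='25ahh4y37opjzgq'
Chunk 4: stream[30..31]='0' size=0 (terminator). Final body='25ahh4y37opjzgq' (15 bytes)
Body byte 4 = 'h'

Answer: h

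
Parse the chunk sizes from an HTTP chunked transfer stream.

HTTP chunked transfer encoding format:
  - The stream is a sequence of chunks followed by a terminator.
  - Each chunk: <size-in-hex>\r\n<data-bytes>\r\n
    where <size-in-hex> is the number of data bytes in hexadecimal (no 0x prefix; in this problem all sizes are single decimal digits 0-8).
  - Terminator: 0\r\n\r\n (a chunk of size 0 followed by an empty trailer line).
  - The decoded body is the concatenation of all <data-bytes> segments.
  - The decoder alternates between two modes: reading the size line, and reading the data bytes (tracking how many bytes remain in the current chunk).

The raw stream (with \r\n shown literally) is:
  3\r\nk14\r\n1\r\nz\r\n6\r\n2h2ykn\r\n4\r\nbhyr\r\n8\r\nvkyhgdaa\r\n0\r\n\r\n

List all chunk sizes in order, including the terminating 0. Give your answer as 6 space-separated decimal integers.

Chunk 1: stream[0..1]='3' size=0x3=3, data at stream[3..6]='k14' -> body[0..3], body so far='k14'
Chunk 2: stream[8..9]='1' size=0x1=1, data at stream[11..12]='z' -> body[3..4], body so far='k14z'
Chunk 3: stream[14..15]='6' size=0x6=6, data at stream[17..23]='2h2ykn' -> body[4..10], body so far='k14z2h2ykn'
Chunk 4: stream[25..26]='4' size=0x4=4, data at stream[28..32]='bhyr' -> body[10..14], body so far='k14z2h2yknbhyr'
Chunk 5: stream[34..35]='8' size=0x8=8, data at stream[37..45]='vkyhgdaa' -> body[14..22], body so far='k14z2h2yknbhyrvkyhgdaa'
Chunk 6: stream[47..48]='0' size=0 (terminator). Final body='k14z2h2yknbhyrvkyhgdaa' (22 bytes)

Answer: 3 1 6 4 8 0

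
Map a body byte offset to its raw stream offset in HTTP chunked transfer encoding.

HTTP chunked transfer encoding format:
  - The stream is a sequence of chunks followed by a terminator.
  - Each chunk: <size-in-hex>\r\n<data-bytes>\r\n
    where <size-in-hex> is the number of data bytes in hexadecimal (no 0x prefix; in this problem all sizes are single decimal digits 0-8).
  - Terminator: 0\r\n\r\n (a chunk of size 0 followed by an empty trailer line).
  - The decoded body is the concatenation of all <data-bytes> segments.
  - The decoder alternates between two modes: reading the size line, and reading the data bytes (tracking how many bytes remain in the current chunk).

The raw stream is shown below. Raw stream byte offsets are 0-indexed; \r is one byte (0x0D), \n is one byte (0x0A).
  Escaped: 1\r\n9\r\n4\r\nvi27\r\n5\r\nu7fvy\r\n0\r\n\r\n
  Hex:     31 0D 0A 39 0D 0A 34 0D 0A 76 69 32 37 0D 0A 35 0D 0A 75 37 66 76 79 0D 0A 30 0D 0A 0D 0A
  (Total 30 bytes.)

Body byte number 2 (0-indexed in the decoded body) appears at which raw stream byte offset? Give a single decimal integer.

Answer: 10

Derivation:
Chunk 1: stream[0..1]='1' size=0x1=1, data at stream[3..4]='9' -> body[0..1], body so far='9'
Chunk 2: stream[6..7]='4' size=0x4=4, data at stream[9..13]='vi27' -> body[1..5], body so far='9vi27'
Chunk 3: stream[15..16]='5' size=0x5=5, data at stream[18..23]='u7fvy' -> body[5..10], body so far='9vi27u7fvy'
Chunk 4: stream[25..26]='0' size=0 (terminator). Final body='9vi27u7fvy' (10 bytes)
Body byte 2 at stream offset 10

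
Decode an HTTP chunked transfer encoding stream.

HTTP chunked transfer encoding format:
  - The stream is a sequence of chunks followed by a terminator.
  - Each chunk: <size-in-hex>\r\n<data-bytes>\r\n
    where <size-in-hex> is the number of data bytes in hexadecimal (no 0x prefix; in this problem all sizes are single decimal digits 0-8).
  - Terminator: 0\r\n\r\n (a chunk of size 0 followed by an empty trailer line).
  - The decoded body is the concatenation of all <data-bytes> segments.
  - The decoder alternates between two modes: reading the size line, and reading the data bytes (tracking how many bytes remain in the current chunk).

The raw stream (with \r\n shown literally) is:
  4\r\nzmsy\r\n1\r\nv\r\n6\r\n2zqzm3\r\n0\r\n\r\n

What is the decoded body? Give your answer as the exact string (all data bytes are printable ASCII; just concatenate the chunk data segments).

Chunk 1: stream[0..1]='4' size=0x4=4, data at stream[3..7]='zmsy' -> body[0..4], body so far='zmsy'
Chunk 2: stream[9..10]='1' size=0x1=1, data at stream[12..13]='v' -> body[4..5], body so far='zmsyv'
Chunk 3: stream[15..16]='6' size=0x6=6, data at stream[18..24]='2zqzm3' -> body[5..11], body so far='zmsyv2zqzm3'
Chunk 4: stream[26..27]='0' size=0 (terminator). Final body='zmsyv2zqzm3' (11 bytes)

Answer: zmsyv2zqzm3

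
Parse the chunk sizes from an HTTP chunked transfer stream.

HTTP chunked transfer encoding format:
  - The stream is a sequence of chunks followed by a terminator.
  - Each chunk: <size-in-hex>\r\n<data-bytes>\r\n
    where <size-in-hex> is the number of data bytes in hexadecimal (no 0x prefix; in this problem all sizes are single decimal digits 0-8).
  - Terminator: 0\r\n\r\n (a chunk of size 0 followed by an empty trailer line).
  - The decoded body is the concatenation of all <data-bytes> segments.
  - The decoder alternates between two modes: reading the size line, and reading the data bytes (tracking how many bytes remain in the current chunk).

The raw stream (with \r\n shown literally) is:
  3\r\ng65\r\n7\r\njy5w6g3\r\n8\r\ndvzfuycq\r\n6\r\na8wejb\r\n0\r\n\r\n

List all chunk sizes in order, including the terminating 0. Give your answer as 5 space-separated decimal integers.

Answer: 3 7 8 6 0

Derivation:
Chunk 1: stream[0..1]='3' size=0x3=3, data at stream[3..6]='g65' -> body[0..3], body so far='g65'
Chunk 2: stream[8..9]='7' size=0x7=7, data at stream[11..18]='jy5w6g3' -> body[3..10], body so far='g65jy5w6g3'
Chunk 3: stream[20..21]='8' size=0x8=8, data at stream[23..31]='dvzfuycq' -> body[10..18], body so far='g65jy5w6g3dvzfuycq'
Chunk 4: stream[33..34]='6' size=0x6=6, data at stream[36..42]='a8wejb' -> body[18..24], body so far='g65jy5w6g3dvzfuycqa8wejb'
Chunk 5: stream[44..45]='0' size=0 (terminator). Final body='g65jy5w6g3dvzfuycqa8wejb' (24 bytes)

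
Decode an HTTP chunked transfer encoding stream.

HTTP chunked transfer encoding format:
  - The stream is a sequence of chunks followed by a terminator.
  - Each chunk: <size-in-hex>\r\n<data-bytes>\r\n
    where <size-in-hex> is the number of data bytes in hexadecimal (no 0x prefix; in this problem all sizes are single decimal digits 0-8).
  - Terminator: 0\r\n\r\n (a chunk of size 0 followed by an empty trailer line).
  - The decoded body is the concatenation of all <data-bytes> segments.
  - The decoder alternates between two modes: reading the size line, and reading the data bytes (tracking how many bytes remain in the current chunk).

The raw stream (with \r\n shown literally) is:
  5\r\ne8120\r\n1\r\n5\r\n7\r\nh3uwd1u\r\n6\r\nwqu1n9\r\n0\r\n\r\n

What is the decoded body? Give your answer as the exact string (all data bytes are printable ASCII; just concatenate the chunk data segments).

Chunk 1: stream[0..1]='5' size=0x5=5, data at stream[3..8]='e8120' -> body[0..5], body so far='e8120'
Chunk 2: stream[10..11]='1' size=0x1=1, data at stream[13..14]='5' -> body[5..6], body so far='e81205'
Chunk 3: stream[16..17]='7' size=0x7=7, data at stream[19..26]='h3uwd1u' -> body[6..13], body so far='e81205h3uwd1u'
Chunk 4: stream[28..29]='6' size=0x6=6, data at stream[31..37]='wqu1n9' -> body[13..19], body so far='e81205h3uwd1uwqu1n9'
Chunk 5: stream[39..40]='0' size=0 (terminator). Final body='e81205h3uwd1uwqu1n9' (19 bytes)

Answer: e81205h3uwd1uwqu1n9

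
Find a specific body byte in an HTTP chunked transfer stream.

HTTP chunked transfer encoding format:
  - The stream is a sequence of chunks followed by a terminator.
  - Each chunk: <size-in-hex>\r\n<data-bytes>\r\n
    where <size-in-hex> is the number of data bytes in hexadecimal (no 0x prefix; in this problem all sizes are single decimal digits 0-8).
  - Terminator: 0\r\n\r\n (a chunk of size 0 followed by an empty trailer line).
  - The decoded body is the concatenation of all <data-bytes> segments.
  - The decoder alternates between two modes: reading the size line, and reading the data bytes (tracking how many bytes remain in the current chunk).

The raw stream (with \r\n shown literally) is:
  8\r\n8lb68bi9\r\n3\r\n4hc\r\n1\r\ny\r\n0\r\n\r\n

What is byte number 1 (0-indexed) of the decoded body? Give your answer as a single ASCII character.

Chunk 1: stream[0..1]='8' size=0x8=8, data at stream[3..11]='8lb68bi9' -> body[0..8], body so far='8lb68bi9'
Chunk 2: stream[13..14]='3' size=0x3=3, data at stream[16..19]='4hc' -> body[8..11], body so far='8lb68bi94hc'
Chunk 3: stream[21..22]='1' size=0x1=1, data at stream[24..25]='y' -> body[11..12], body so far='8lb68bi94hcy'
Chunk 4: stream[27..28]='0' size=0 (terminator). Final body='8lb68bi94hcy' (12 bytes)
Body byte 1 = 'l'

Answer: l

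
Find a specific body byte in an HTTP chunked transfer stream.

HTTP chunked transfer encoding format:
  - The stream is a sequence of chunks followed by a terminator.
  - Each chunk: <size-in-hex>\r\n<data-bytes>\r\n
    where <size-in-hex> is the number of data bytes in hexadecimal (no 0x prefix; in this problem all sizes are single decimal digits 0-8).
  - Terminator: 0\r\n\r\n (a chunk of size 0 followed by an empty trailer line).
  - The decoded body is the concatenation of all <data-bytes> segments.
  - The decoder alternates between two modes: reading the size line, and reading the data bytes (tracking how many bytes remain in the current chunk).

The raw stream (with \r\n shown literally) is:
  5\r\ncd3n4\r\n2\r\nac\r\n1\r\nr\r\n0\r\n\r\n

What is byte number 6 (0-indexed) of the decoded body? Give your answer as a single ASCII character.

Answer: c

Derivation:
Chunk 1: stream[0..1]='5' size=0x5=5, data at stream[3..8]='cd3n4' -> body[0..5], body so far='cd3n4'
Chunk 2: stream[10..11]='2' size=0x2=2, data at stream[13..15]='ac' -> body[5..7], body so far='cd3n4ac'
Chunk 3: stream[17..18]='1' size=0x1=1, data at stream[20..21]='r' -> body[7..8], body so far='cd3n4acr'
Chunk 4: stream[23..24]='0' size=0 (terminator). Final body='cd3n4acr' (8 bytes)
Body byte 6 = 'c'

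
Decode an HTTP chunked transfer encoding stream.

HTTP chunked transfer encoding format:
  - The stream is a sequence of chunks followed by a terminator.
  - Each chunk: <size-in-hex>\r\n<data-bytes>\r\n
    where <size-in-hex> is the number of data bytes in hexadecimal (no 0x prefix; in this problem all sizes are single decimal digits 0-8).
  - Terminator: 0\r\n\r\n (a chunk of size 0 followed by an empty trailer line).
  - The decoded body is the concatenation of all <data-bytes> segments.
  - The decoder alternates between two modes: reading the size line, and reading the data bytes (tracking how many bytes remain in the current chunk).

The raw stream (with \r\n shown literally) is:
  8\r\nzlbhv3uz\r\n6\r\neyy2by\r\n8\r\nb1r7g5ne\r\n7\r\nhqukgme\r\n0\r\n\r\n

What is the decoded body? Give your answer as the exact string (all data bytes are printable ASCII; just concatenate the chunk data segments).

Chunk 1: stream[0..1]='8' size=0x8=8, data at stream[3..11]='zlbhv3uz' -> body[0..8], body so far='zlbhv3uz'
Chunk 2: stream[13..14]='6' size=0x6=6, data at stream[16..22]='eyy2by' -> body[8..14], body so far='zlbhv3uzeyy2by'
Chunk 3: stream[24..25]='8' size=0x8=8, data at stream[27..35]='b1r7g5ne' -> body[14..22], body so far='zlbhv3uzeyy2byb1r7g5ne'
Chunk 4: stream[37..38]='7' size=0x7=7, data at stream[40..47]='hqukgme' -> body[22..29], body so far='zlbhv3uzeyy2byb1r7g5nehqukgme'
Chunk 5: stream[49..50]='0' size=0 (terminator). Final body='zlbhv3uzeyy2byb1r7g5nehqukgme' (29 bytes)

Answer: zlbhv3uzeyy2byb1r7g5nehqukgme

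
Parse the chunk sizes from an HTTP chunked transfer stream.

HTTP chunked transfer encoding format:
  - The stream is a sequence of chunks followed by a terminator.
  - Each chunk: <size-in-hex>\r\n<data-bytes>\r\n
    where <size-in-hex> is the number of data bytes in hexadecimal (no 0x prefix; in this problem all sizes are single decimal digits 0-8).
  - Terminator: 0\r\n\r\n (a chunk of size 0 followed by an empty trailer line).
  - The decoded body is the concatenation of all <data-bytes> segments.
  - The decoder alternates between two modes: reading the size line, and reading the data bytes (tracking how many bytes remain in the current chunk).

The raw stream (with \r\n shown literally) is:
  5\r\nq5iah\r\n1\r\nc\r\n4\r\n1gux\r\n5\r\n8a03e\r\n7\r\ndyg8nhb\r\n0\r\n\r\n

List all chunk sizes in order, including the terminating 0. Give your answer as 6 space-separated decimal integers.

Answer: 5 1 4 5 7 0

Derivation:
Chunk 1: stream[0..1]='5' size=0x5=5, data at stream[3..8]='q5iah' -> body[0..5], body so far='q5iah'
Chunk 2: stream[10..11]='1' size=0x1=1, data at stream[13..14]='c' -> body[5..6], body so far='q5iahc'
Chunk 3: stream[16..17]='4' size=0x4=4, data at stream[19..23]='1gux' -> body[6..10], body so far='q5iahc1gux'
Chunk 4: stream[25..26]='5' size=0x5=5, data at stream[28..33]='8a03e' -> body[10..15], body so far='q5iahc1gux8a03e'
Chunk 5: stream[35..36]='7' size=0x7=7, data at stream[38..45]='dyg8nhb' -> body[15..22], body so far='q5iahc1gux8a03edyg8nhb'
Chunk 6: stream[47..48]='0' size=0 (terminator). Final body='q5iahc1gux8a03edyg8nhb' (22 bytes)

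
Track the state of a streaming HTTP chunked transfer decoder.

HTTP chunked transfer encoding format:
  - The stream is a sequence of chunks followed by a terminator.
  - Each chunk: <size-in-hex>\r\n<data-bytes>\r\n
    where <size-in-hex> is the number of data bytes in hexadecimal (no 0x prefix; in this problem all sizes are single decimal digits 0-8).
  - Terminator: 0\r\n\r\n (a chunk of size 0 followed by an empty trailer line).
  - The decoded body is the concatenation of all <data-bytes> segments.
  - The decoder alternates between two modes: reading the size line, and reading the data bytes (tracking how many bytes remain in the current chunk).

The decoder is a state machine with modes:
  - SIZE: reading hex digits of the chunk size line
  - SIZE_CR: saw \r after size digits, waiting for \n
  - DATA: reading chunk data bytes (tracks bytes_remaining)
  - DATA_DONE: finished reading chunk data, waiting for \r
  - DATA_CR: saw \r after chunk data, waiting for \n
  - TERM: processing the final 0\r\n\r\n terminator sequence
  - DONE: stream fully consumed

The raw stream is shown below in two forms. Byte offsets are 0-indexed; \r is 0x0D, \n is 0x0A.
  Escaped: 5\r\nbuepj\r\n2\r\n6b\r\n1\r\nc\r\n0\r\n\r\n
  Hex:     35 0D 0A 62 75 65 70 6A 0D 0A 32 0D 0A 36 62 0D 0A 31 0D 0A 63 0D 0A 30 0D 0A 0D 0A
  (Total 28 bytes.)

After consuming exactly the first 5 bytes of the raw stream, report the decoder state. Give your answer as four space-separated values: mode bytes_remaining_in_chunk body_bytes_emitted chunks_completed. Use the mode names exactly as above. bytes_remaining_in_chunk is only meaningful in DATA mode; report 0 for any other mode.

Answer: DATA 3 2 0

Derivation:
Byte 0 = '5': mode=SIZE remaining=0 emitted=0 chunks_done=0
Byte 1 = 0x0D: mode=SIZE_CR remaining=0 emitted=0 chunks_done=0
Byte 2 = 0x0A: mode=DATA remaining=5 emitted=0 chunks_done=0
Byte 3 = 'b': mode=DATA remaining=4 emitted=1 chunks_done=0
Byte 4 = 'u': mode=DATA remaining=3 emitted=2 chunks_done=0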